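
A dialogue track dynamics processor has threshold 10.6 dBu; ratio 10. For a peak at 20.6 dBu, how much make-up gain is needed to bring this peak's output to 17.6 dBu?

Without make-up, output = threshold + overshoot/10 = 10.6 + 1 = 11.6 dBu.
Gap to target: 6 dB.

6 dB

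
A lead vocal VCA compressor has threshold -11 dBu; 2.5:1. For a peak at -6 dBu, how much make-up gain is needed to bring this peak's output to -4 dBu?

5 dB

The peak compresses to -11 + 5/2.5 = -9 dBu.
To reach -4 dBu requires -4 − (-9) = 5 dB of make-up.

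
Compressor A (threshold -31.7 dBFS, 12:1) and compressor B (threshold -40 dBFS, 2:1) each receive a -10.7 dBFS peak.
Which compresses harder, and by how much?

A, by 4.6 dB

A: 21 dB over, compressed to 1.75 dB over, so 19.25 dB of GR.
B: 29.3 dB over, compressed to 14.65 dB over, so 14.65 dB of GR.
Difference: 4.6 dB in favour of A.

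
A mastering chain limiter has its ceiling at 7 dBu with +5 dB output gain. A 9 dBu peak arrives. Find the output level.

At ∞:1, everything above 7 dBu is held at the ceiling.
Output gain then adds 5 dB: 7 + 5 = 12 dBu.

12 dBu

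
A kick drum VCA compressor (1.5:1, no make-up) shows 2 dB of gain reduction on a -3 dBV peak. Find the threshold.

Gain reduction = -3 − (-5) = 2 dB; output overshoot = GR / (R − 1) = 2 / 0.5 = 4 dB.
Threshold = output − output overshoot = -5 − 4 = -9 dBV.

-9 dBV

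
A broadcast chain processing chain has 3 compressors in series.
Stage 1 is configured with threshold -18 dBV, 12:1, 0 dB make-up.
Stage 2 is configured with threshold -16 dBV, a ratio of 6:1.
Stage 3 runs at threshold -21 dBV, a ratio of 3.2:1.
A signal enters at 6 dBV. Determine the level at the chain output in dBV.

Stage 1: overshoot 24 dB → 24/12 = 2 dB → -16 dBV.
Stage 2: below threshold (-16 ≤ -16); passes unchanged; output -16 dBV.
Stage 3: overshoot 5 dB → 5/3.2 = 1.5625 dB → -19.4375 dBV.

-19.4375 dBV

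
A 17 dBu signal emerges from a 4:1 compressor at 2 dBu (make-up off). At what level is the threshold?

-3 dBu

Input is 20 dB above T (since output overshoot × R = input overshoot: (2 − T)·4 = 17 − T gives T = -3 dBu).
Check: -3 + (17 − (-3))/4 = -3 + 5 = 2 dBu. ✓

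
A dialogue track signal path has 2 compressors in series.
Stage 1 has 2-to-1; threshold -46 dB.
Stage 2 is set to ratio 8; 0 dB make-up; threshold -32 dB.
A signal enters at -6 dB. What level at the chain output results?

Stage 1: overshoot 40 dB → 40/2 = 20 dB → -26 dB.
Stage 2: 6 dB above -32 dB, reduced 8:1 to 0.75 dB above → -31.25 dB.

-31.25 dB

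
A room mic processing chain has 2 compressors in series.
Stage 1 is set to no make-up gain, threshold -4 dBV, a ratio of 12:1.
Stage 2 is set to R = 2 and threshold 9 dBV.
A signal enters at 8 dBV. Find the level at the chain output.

Stage 1: 12 dB above -4 dBV, reduced 12:1 to 1 dB above → -3 dBV.
Stage 2: -3 dBV ≤ 9 dBV, so stage 2 doesn't engage; output -3 dBV.

-3 dBV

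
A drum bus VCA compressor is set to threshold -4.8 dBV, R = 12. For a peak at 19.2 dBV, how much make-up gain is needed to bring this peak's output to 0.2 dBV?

The peak compresses to -4.8 + 24/12 = -2.8 dBV.
To reach 0.2 dBV requires 0.2 − (-2.8) = 3 dB of make-up.

3 dB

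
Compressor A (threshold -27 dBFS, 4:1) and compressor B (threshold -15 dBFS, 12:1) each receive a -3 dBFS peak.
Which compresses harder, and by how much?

A, by 7 dB

A: overshoot 24 dB → output overshoot 6 dB → GR 18 dB.
B: overshoot 12 dB → output overshoot 1 dB → GR 11 dB.
A applies 7 dB more gain reduction.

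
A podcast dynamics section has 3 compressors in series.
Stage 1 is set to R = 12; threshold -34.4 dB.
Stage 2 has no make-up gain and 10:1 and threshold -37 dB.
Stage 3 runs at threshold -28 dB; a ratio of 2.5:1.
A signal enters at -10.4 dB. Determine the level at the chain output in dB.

-36.54 dB

Stage 1: -10.4 dB is 24 dB over -34.4 dB; at 12:1 that becomes 2 dB over, giving -32.4 dB.
Stage 2: overshoot 4.6 dB → 4.6/10 = 0.46 dB → -36.54 dB.
Stage 3: -36.54 dB is at or below the -28 dB threshold — no compression; output -36.54 dB.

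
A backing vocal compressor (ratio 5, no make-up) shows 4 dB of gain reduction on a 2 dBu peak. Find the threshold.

-3 dBu

Input is 5 dB above T (since output overshoot × R = input overshoot: (-2 − T)·5 = 2 − T gives T = -3 dBu).
Check: -3 + (2 − (-3))/5 = -3 + 1 = -2 dBu. ✓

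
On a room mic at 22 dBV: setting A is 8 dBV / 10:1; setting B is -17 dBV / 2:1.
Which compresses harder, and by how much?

A: 14 dB over, compressed to 1.4 dB over, so 12.6 dB of GR.
B: 39 dB over, compressed to 19.5 dB over, so 19.5 dB of GR.
Difference: 6.9 dB in favour of B.

B, by 6.9 dB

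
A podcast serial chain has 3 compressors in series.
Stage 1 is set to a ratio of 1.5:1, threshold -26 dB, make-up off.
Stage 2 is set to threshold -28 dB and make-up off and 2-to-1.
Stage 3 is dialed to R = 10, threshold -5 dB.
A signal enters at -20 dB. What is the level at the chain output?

-25 dB

Stage 1: 6 dB above -26 dB, reduced 1.5:1 to 4 dB above → -22 dB.
Stage 2: 6 dB above -28 dB, reduced 2:1 to 3 dB above → -25 dB.
Stage 3: -25 dB is at or below the -5 dB threshold — no compression; output -25 dB.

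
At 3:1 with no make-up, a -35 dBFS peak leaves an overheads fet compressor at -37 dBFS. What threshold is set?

Let T be the threshold. Output overshoot = (input overshoot)/R, so -37 − T = (-35 − T)/3.
3·(-37 − T) = -35 − T → 2·T = -111 − (-35) = -76.
T = -76/2 = -38 dBFS.

-38 dBFS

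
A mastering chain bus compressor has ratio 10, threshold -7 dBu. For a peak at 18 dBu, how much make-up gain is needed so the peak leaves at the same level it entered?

Without make-up, output = threshold + overshoot/10 = -7 + 2.5 = -4.5 dBu.
Gap to target: 22.5 dB.

22.5 dB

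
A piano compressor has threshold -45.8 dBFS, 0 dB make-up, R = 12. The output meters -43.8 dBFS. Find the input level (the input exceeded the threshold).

That's 2 dB above the -45.8 dBFS threshold.
Undo the ratio: input overshoot = 2 × 12 = 24 dB, giving input = -21.8 dBFS.

-21.8 dBFS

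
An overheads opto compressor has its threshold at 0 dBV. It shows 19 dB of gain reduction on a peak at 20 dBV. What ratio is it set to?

20:1

Input overshoot = 20 − 0 = 20 dB.
Output overshoot = 20 − 19 = 1 dB.
Ratio = input overshoot / output overshoot = 20 / 1 = 20.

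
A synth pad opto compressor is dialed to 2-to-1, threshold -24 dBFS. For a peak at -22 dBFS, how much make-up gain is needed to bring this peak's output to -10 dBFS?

Without make-up, output = threshold + overshoot/2 = -24 + 1 = -23 dBFS.
Gap to target: 13 dB.

13 dB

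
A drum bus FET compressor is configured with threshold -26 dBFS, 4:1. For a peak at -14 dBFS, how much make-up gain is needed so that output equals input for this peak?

9 dB

The peak compresses to -26 + 12/4 = -23 dBFS.
To reach -14 dBFS requires -14 − (-23) = 9 dB of make-up.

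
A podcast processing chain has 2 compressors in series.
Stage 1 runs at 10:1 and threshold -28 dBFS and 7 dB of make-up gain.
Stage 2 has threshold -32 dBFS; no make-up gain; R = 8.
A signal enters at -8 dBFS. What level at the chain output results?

-30.375 dBFS

Stage 1: 20 dB above -28 dBFS, reduced 10:1 to 2 dB above → -26 dBFS; +7 dB make-up → -19 dBFS.
Stage 2: overshoot 13 dB → 13/8 = 1.625 dB → -30.375 dBFS.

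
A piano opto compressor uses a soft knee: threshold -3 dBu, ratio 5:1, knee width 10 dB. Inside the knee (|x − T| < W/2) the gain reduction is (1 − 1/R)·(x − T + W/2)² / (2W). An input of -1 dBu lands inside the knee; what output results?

-2.96 dBu

x − T + W/2 = -1 − (-3) + 5 = 7.
GR = (1 − 1/5) × 7² / 20 = 0.8 × 49 / 20 = 1.96 dB.
Output = -1 − 1.96 = -2.96 dBu.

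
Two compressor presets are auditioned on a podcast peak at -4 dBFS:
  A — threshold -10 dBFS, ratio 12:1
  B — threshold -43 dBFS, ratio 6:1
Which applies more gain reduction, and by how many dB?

B, by 27 dB

A: GR = 6 − 6/12 = 5.5 dB.
B: GR = 39 − 39/6 = 32.5 dB.
Difference: 27 dB in favour of B.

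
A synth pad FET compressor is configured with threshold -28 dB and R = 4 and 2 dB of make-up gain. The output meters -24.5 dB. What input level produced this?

Remove make-up: -24.5 − 2 = -26.5 dB.
The compressed level sits -26.5 − (-28) = 1.5 dB over threshold.
Input overshoot = R × output overshoot = 6 dB → input = -28 + 6 = -22 dB.

-22 dB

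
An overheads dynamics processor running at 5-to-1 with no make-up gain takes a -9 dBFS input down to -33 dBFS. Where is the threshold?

-39 dBFS

Input is 30 dB above T (since output overshoot × R = input overshoot: (-33 − T)·5 = -9 − T gives T = -39 dBFS).
Check: -39 + (-9 − (-39))/5 = -39 + 6 = -33 dBFS. ✓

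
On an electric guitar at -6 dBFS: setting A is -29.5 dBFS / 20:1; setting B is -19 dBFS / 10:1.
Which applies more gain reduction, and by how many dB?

A: GR = 23.5 − 23.5/20 = 22.325 dB.
B: GR = 13 − 13/10 = 11.7 dB.
Difference: 10.625 dB in favour of A.

A, by 10.625 dB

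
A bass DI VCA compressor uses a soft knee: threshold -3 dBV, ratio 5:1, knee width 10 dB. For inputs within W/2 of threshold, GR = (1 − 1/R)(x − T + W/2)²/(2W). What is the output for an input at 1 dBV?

x − T + W/2 = 1 − (-3) + 5 = 9.
GR = (1 − 1/5) × 9² / 20 = 0.8 × 81 / 20 = 3.24 dB.
Output = 1 − 3.24 = -2.24 dBV.

-2.24 dBV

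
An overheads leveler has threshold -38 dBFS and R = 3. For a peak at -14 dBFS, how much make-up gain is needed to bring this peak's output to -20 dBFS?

Without make-up, output = threshold + overshoot/3 = -38 + 8 = -30 dBFS.
Gap to target: 10 dB.

10 dB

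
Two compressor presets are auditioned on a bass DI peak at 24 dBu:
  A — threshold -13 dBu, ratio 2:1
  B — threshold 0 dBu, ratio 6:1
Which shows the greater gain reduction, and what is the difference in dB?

A: overshoot 37 dB → output overshoot 18.5 dB → GR 18.5 dB.
B: overshoot 24 dB → output overshoot 4 dB → GR 20 dB.
B applies 1.5 dB more gain reduction.

B, by 1.5 dB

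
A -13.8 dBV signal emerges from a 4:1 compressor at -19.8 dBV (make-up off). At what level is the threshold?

-21.8 dBV

Input is 8 dB above T (since output overshoot × R = input overshoot: (-19.8 − T)·4 = -13.8 − T gives T = -21.8 dBV).
Check: -21.8 + (-13.8 − (-21.8))/4 = -21.8 + 2 = -19.8 dBV. ✓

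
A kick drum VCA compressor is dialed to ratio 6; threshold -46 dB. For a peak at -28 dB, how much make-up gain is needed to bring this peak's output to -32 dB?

11 dB

Overshoot 18 dB → 18/6 = 3 dB after compression, so the compressed level is -46 + 3 = -43 dB.
Make-up = target − compressed = -32 − (-43) = 11 dB.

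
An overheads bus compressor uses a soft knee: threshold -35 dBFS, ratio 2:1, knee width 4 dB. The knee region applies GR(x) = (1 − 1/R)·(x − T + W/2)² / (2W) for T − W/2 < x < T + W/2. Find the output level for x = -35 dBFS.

-35.25 dBFS

x − T + W/2 = -35 − (-35) + 2 = 2.
GR = (1 − 1/2) × 2² / 8 = 0.5 × 4 / 8 = 0.25 dB.
Output = -35 − 0.25 = -35.25 dBFS.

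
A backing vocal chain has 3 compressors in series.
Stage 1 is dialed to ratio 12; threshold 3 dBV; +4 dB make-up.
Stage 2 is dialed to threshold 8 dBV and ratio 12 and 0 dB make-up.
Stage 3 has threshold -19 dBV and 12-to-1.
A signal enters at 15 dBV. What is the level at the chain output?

Stage 1: 12 dB above 3 dBV, reduced 12:1 to 1 dB above → 4 dBV; +4 dB make-up → 8 dBV.
Stage 2: below threshold (8 ≤ 8); passes unchanged; output 8 dBV.
Stage 3: 27 dB above -19 dBV, reduced 12:1 to 2.25 dB above → -16.75 dBV.

-16.75 dBV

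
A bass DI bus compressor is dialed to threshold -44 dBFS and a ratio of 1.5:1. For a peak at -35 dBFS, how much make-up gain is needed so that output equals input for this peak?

Overshoot 9 dB → 9/1.5 = 6 dB after compression, so the compressed level is -44 + 6 = -38 dBFS.
Make-up = target − compressed = -35 − (-38) = 3 dB.

3 dB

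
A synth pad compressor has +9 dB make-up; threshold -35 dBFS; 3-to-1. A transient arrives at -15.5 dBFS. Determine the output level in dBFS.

The input is 19.5 dB above the -35 dBFS threshold.
The 19.5 dB excess becomes 6.5 dB after 3:1 reduction.
So the level is -35 + 6.5 = -28.5 dBFS; make-up adds 9 dB, giving -19.5 dBFS.

-19.5 dBFS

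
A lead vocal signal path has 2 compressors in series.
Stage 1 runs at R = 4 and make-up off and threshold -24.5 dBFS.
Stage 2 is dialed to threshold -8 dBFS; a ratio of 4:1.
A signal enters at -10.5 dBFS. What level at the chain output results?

Stage 1: -10.5 dBFS is 14 dB over -24.5 dBFS; at 4:1 that becomes 3.5 dB over, giving -21 dBFS.
Stage 2: below threshold (-21 ≤ -8); passes unchanged; output -21 dBFS.

-21 dBFS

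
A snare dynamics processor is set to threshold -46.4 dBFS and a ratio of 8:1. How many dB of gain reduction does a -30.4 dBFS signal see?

-30.4 dBFS exceeds the threshold by 16 dB.
After 8:1 compression the overshoot becomes 16/8 = 2 dB.
Gain reduction = 16 − 2 = 14 dB.

14 dB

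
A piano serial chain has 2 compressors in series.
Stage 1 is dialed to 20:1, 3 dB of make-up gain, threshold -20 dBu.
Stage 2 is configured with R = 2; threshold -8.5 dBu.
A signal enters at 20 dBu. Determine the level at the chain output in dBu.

Stage 1: 20 dBu is 40 dB over -20 dBu; at 20:1 that becomes 2 dB over, giving -18 dBu; +3 dB make-up → -15 dBu.
Stage 2: -15 dBu ≤ -8.5 dBu, so stage 2 doesn't engage; output -15 dBu.

-15 dBu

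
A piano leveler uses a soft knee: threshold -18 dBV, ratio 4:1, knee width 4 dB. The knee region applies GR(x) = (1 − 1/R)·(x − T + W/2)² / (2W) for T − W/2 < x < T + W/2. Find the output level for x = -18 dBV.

-18.375 dBV

x − T + W/2 = -18 − (-18) + 2 = 2.
GR = (1 − 1/4) × 2² / 8 = 0.75 × 4 / 8 = 0.375 dB.
Output = -18 − 0.375 = -18.375 dBV.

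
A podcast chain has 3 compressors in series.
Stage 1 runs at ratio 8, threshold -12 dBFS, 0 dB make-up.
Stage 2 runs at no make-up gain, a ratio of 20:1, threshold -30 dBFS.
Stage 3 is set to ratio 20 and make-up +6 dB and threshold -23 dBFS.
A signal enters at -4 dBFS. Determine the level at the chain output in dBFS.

-23.05 dBFS

Stage 1: overshoot 8 dB → 8/8 = 1 dB → -11 dBFS.
Stage 2: 19 dB above -30 dBFS, reduced 20:1 to 0.95 dB above → -29.05 dBFS.
Stage 3: -29.05 dBFS ≤ -23 dBFS, so stage 3 doesn't engage; make-up brings it to -23.05 dBFS.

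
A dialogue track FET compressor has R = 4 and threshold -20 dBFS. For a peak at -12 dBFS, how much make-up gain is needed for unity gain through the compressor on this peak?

6 dB

Without make-up, output = threshold + overshoot/4 = -20 + 2 = -18 dBFS.
Gap to target: 6 dB.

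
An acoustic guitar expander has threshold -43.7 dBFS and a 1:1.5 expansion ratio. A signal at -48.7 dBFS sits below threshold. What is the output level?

Below threshold, a 1:1.5 expander applies gain = (1.5−1)×(T − x) of attenuation.
(1.5−1) × 5 = 2.5 dB, so output = -48.7 − 2.5 = -51.2 dBFS.

-51.2 dBFS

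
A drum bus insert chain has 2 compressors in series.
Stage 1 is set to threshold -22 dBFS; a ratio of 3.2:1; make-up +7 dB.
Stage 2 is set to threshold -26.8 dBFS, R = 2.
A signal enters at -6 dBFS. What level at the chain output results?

Stage 1: overshoot 16 dB → 16/3.2 = 5 dB → -17 dBFS; +7 dB make-up → -10 dBFS.
Stage 2: 16.8 dB above -26.8 dBFS, reduced 2:1 to 8.4 dB above → -18.4 dBFS.

-18.4 dBFS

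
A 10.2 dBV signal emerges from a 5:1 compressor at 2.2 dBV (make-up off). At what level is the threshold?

0.2 dBV

Gain reduction = 10.2 − 2.2 = 8 dB; output overshoot = GR / (R − 1) = 8 / 4 = 2 dB.
Threshold = output − output overshoot = 2.2 − 2 = 0.2 dBV.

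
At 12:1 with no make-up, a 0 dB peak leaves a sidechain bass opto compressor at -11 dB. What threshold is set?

Gain reduction = 0 − (-11) = 11 dB; output overshoot = GR / (R − 1) = 11 / 11 = 1 dB.
Threshold = output − output overshoot = -11 − 1 = -12 dB.

-12 dB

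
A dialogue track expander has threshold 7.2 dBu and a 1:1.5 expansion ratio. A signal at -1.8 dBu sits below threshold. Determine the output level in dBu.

The input is 9 dB below the 7.2 dBu threshold.
A 1:1.5 expander multiplies undershoot by 1.5: 9 × 1.5 = 13.5 dB below threshold.
Output = 7.2 − 13.5 = -6.3 dBu.

-6.3 dBu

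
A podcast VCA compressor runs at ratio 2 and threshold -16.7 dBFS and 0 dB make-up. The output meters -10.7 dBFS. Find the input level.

-4.7 dBFS

That's 6 dB above the -16.7 dBFS threshold.
Undo the ratio: input overshoot = 6 × 2 = 12 dB, giving input = -4.7 dBFS.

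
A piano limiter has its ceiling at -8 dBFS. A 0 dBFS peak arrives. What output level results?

-8 dBFS

A brickwall limiter is an ∞:1 compressor: any input above the ceiling is clamped to -8 dBFS.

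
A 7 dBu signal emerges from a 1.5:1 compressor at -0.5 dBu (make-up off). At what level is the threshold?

Gain reduction = 7 − (-0.5) = 7.5 dB; output overshoot = GR / (R − 1) = 7.5 / 0.5 = 15 dB.
Threshold = output − output overshoot = -0.5 − 15 = -15.5 dBu.

-15.5 dBu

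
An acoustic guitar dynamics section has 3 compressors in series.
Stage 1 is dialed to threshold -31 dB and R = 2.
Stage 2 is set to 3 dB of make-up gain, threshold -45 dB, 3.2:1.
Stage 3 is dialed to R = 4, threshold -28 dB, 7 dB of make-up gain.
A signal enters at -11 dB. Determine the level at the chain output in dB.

-27.5 dB

Stage 1: overshoot 20 dB → 20/2 = 10 dB → -21 dB.
Stage 2: 24 dB above -45 dB, reduced 3.2:1 to 7.5 dB above → -37.5 dB; +3 dB make-up → -34.5 dB.
Stage 3: -34.5 dB ≤ -28 dB, so stage 3 doesn't engage; make-up brings it to -27.5 dB.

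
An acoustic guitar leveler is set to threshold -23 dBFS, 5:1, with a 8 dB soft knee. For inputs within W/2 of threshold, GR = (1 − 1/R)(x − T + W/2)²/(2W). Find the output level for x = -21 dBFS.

x − T + W/2 = -21 − (-23) + 4 = 6.
GR = (1 − 1/5) × 6² / 16 = 0.8 × 36 / 16 = 1.8 dB.
Output = -21 − 1.8 = -22.8 dBFS.

-22.8 dBFS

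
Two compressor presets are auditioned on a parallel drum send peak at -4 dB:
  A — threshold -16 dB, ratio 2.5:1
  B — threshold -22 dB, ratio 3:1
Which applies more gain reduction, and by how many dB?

B, by 4.8 dB

A: overshoot 12 dB → output overshoot 4.8 dB → GR 7.2 dB.
B: overshoot 18 dB → output overshoot 6 dB → GR 12 dB.
B applies 4.8 dB more gain reduction.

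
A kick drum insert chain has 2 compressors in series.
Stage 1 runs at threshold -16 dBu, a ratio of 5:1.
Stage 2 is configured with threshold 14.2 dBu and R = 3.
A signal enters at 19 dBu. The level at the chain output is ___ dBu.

-9 dBu

Stage 1: 35 dB above -16 dBu, reduced 5:1 to 7 dB above → -9 dBu.
Stage 2: below threshold (-9 ≤ 14.2); passes unchanged; output -9 dBu.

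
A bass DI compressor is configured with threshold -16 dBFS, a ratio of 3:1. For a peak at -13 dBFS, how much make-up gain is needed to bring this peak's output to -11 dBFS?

4 dB

Overshoot 3 dB → 3/3 = 1 dB after compression, so the compressed level is -16 + 1 = -15 dBFS.
Make-up = target − compressed = -11 − (-15) = 4 dB.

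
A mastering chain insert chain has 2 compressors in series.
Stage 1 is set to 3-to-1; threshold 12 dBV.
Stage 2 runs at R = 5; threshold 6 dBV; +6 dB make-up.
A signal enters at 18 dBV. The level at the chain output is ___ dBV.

Stage 1: 6 dB above 12 dBV, reduced 3:1 to 2 dB above → 14 dBV.
Stage 2: overshoot 8 dB → 8/5 = 1.6 dB → 7.6 dBV; +6 dB make-up → 13.6 dBV.

13.6 dBV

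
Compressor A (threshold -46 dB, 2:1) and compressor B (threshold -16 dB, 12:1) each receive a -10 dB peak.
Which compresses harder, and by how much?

A: overshoot 36 dB → output overshoot 18 dB → GR 18 dB.
B: overshoot 6 dB → output overshoot 0.5 dB → GR 5.5 dB.
A applies 12.5 dB more gain reduction.

A, by 12.5 dB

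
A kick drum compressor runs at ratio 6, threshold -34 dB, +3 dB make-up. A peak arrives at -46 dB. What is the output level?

-46 dB is 12 dB below the -34 dB threshold, so no gain reduction is applied.
Make-up gain adds 3 dB: -46 + 3 = -43 dB.

-43 dB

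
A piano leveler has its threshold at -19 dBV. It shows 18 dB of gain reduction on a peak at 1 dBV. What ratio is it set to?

10:1

Input overshoot = 1 − (-19) = 20 dB.
Output overshoot = 20 − 18 = 2 dB.
Ratio = input overshoot / output overshoot = 20 / 2 = 10.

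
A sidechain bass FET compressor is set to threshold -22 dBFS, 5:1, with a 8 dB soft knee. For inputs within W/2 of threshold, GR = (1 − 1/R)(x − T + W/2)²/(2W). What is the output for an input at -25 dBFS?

x − T + W/2 = -25 − (-22) + 4 = 1.
GR = (1 − 1/5) × 1² / 16 = 0.8 × 1 / 16 = 0.05 dB.
Output = -25 − 0.05 = -25.05 dBFS.

-25.05 dBFS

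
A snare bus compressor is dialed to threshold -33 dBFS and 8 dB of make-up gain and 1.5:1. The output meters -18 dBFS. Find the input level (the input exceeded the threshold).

Remove make-up: -18 − 8 = -26 dBFS.
That's 7 dB above the -33 dBFS threshold.
Undo the ratio: input overshoot = 7 × 1.5 = 10.5 dB, giving input = -22.5 dBFS.

-22.5 dBFS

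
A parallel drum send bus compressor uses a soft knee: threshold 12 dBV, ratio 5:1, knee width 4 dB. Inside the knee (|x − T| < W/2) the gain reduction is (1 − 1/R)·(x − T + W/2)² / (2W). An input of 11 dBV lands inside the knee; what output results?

x − T + W/2 = 11 − 12 + 2 = 1.
GR = (1 − 1/5) × 1² / 8 = 0.8 × 1 / 8 = 0.1 dB.
Output = 11 − 0.1 = 10.9 dBV.

10.9 dBV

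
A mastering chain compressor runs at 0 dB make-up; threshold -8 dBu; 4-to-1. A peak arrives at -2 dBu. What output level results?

-2 dBu sits 6 dB over threshold.
The 6 dB excess becomes 1.5 dB after 4:1 reduction.
Output = -8 + 1.5 = -6.5 dBu.

-6.5 dBu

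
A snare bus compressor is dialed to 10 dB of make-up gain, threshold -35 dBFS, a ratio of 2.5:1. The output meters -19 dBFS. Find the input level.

Before make-up, the level was -19 − 10 = -29 dBFS.
That's 6 dB above the -35 dBFS threshold.
Before 2.5:1 compression the overshoot was 6 × 2.5 = 15 dB, so input = -35 + 15 = -20 dBFS.

-20 dBFS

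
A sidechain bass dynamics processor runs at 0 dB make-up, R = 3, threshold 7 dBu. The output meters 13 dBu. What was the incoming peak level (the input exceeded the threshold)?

Post-compression overshoot = 13 − 7 = 6 dB.
Before 3:1 compression the overshoot was 6 × 3 = 18 dB, so input = 7 + 18 = 25 dBu.

25 dBu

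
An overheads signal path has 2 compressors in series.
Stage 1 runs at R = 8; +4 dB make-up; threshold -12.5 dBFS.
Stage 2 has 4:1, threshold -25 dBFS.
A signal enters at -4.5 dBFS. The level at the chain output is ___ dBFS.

-20.625 dBFS

Stage 1: 8 dB above -12.5 dBFS, reduced 8:1 to 1 dB above → -11.5 dBFS; +4 dB make-up → -7.5 dBFS.
Stage 2: overshoot 17.5 dB → 17.5/4 = 4.375 dB → -20.625 dBFS.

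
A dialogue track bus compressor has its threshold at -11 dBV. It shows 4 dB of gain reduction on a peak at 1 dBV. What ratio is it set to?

Input overshoot = 1 − (-11) = 12 dB.
Output overshoot = 12 − 4 = 8 dB.
Ratio = input overshoot / output overshoot = 12 / 8 = 1.5.

1.5:1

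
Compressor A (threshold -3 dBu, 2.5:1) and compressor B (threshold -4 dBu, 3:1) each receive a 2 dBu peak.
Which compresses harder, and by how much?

B, by 1 dB

A: GR = 5 − 5/2.5 = 3 dB.
B: GR = 6 − 6/3 = 4 dB.
Difference: 1 dB in favour of B.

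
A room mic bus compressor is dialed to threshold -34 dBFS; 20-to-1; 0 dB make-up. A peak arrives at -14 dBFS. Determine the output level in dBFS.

-33 dBFS

The input is 20 dB above the -34 dBFS threshold.
20:1 compression reduces that to 20/20 = 1 dB over.
So the level is -34 + 1 = -33 dBFS.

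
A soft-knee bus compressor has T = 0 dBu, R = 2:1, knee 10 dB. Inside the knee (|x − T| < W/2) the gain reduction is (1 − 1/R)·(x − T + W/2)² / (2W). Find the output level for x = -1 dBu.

x − T + W/2 = -1 − 0 + 5 = 4.
GR = (1 − 1/2) × 4² / 20 = 0.5 × 16 / 20 = 0.4 dB.
Output = -1 − 0.4 = -1.4 dBu.

-1.4 dBu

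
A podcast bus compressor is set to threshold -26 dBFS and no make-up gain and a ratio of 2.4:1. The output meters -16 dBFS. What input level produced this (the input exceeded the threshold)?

-2 dBFS

Post-compression overshoot = -16 − (-26) = 10 dB.
Before 2.4:1 compression the overshoot was 10 × 2.4 = 24 dB, so input = -26 + 24 = -2 dBFS.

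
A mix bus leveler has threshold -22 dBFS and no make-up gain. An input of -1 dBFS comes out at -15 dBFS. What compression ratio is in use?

3:1

Input overshoot = -1 − (-22) = 21 dB; output overshoot = -15 − (-22) = 7 dB.
Ratio = 21 / 7 = 3.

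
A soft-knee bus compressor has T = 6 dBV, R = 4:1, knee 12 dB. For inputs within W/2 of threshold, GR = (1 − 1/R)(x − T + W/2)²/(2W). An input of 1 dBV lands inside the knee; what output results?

x − T + W/2 = 1 − 6 + 6 = 1.
GR = (1 − 1/4) × 1² / 24 = 0.75 × 1 / 24 = 0.03125 dB.
Output = 1 − 0.03125 = 0.96875 dBV.

0.96875 dBV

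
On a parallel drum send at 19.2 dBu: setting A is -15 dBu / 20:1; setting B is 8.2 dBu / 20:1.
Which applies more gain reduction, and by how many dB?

A, by 22.04 dB

A: overshoot 34.2 dB → output overshoot 1.71 dB → GR 32.49 dB.
B: overshoot 11 dB → output overshoot 0.55 dB → GR 10.45 dB.
Difference: 22.04 dB in favour of A.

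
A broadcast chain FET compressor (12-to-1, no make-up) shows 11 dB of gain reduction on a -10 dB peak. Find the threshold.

-22 dB

Input is 12 dB above T (since output overshoot × R = input overshoot: (-21 − T)·12 = -10 − T gives T = -22 dB).
Check: -22 + (-10 − (-22))/12 = -22 + 1 = -21 dB. ✓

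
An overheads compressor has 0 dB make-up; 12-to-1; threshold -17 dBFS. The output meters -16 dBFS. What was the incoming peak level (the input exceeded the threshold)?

The compressed level sits -16 − (-17) = 1 dB over threshold.
Before 12:1 compression the overshoot was 1 × 12 = 12 dB, so input = -17 + 12 = -5 dBFS.

-5 dBFS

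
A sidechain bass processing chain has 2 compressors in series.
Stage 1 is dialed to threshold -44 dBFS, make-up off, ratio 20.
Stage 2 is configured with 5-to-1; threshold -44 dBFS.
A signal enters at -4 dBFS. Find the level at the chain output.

-43.6 dBFS

Stage 1: -4 dBFS is 40 dB over -44 dBFS; at 20:1 that becomes 2 dB over, giving -42 dBFS.
Stage 2: 2 dB above -44 dBFS, reduced 5:1 to 0.4 dB above → -43.6 dBFS.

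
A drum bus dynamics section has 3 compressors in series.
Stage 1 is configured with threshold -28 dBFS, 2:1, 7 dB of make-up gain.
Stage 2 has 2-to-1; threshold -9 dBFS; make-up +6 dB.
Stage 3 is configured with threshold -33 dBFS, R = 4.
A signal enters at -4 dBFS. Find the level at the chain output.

-25.5 dBFS

Stage 1: 24 dB above -28 dBFS, reduced 2:1 to 12 dB above → -16 dBFS; +7 dB make-up → -9 dBFS.
Stage 2: below threshold (-9 ≤ -9); passes unchanged; make-up brings it to -3 dBFS.
Stage 3: -3 dBFS is 30 dB over -33 dBFS; at 4:1 that becomes 7.5 dB over, giving -25.5 dBFS.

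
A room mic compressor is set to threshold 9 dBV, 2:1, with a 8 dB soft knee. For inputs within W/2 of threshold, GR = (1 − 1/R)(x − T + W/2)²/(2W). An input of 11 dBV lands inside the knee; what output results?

x − T + W/2 = 11 − 9 + 4 = 6.
GR = (1 − 1/2) × 6² / 16 = 0.5 × 36 / 16 = 1.125 dB.
Output = 11 − 1.125 = 9.875 dBV.

9.875 dBV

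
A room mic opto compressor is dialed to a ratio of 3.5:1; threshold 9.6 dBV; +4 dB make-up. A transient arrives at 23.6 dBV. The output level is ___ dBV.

Overshoot: 23.6 − 9.6 = 14 dB.
The 14 dB excess becomes 4 dB after 3.5:1 reduction.
So the level is 9.6 + 4 = 13.6 dBV; make-up adds 4 dB, giving 17.6 dBV.

17.6 dBV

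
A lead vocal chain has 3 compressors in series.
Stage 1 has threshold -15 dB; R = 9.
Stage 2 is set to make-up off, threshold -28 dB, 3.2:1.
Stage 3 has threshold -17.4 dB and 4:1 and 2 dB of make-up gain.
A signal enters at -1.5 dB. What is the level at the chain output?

Stage 1: -1.5 dB is 13.5 dB over -15 dB; at 9:1 that becomes 1.5 dB over, giving -13.5 dB.
Stage 2: overshoot 14.5 dB → 14.5/3.2 = 4.53125 dB → -23.46875 dB.
Stage 3: -23.46875 dB ≤ -17.4 dB, so stage 3 doesn't engage; make-up brings it to -21.46875 dB.

-21.46875 dB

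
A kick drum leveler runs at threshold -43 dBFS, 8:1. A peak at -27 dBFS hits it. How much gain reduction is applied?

14 dB

The signal is 16 dB above threshold.
At 8:1, output sits 16/8 = 2 dB above threshold.
So the signal is attenuated by 16 − 2 = 14 dB.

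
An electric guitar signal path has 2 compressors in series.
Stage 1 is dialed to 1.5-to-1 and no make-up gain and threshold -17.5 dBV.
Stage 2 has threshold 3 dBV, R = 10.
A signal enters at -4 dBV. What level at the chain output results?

Stage 1: -4 dBV is 13.5 dB over -17.5 dBV; at 1.5:1 that becomes 9 dB over, giving -8.5 dBV.
Stage 2: -8.5 dBV is at or below the 3 dBV threshold — no compression; output -8.5 dBV.

-8.5 dBV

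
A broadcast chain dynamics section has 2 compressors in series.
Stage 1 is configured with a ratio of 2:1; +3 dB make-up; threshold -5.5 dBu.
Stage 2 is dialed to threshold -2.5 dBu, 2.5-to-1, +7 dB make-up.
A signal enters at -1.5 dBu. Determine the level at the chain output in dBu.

Stage 1: overshoot 4 dB → 4/2 = 2 dB → -3.5 dBu; +3 dB make-up → -0.5 dBu.
Stage 2: overshoot 2 dB → 2/2.5 = 0.8 dB → -1.7 dBu; +7 dB make-up → 5.3 dBu.

5.3 dBu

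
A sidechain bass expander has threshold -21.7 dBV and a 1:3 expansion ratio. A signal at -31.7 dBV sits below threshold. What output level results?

Below threshold, a 1:3 expander applies gain = (3−1)×(T − x) of attenuation.
(3−1) × 10 = 20 dB, so output = -31.7 − 20 = -51.7 dBV.

-51.7 dBV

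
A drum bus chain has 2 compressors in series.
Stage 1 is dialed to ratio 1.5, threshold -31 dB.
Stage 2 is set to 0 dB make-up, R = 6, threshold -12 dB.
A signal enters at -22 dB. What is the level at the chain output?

Stage 1: 9 dB above -31 dB, reduced 1.5:1 to 6 dB above → -25 dB.
Stage 2: -25 dB ≤ -12 dB, so stage 2 doesn't engage; output -25 dB.

-25 dB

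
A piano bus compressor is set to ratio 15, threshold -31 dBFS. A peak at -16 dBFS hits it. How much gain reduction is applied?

The signal is 15 dB above threshold.
At 15:1, output sits 15/15 = 1 dB above threshold.
So the signal is attenuated by 15 − 1 = 14 dB.

14 dB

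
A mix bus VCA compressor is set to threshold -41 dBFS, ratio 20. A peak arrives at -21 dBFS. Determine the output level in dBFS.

The input is 20 dB above the -41 dBFS threshold.
20:1 compression reduces that to 20/20 = 1 dB over.
So the level is -41 + 1 = -40 dBFS.

-40 dBFS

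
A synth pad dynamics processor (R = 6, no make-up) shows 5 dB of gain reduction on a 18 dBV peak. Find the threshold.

12 dBV

Input is 6 dB above T (since output overshoot × R = input overshoot: (13 − T)·6 = 18 − T gives T = 12 dBV).
Check: 12 + (18 − 12)/6 = 12 + 1 = 13 dBV. ✓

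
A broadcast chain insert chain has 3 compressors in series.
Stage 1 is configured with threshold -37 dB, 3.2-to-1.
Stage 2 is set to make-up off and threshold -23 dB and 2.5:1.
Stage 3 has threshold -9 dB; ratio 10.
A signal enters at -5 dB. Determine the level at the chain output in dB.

Stage 1: -5 dB is 32 dB over -37 dB; at 3.2:1 that becomes 10 dB over, giving -27 dB.
Stage 2: -27 dB ≤ -23 dB, so stage 2 doesn't engage; output -27 dB.
Stage 3: -27 dB ≤ -9 dB, so stage 3 doesn't engage; output -27 dB.

-27 dB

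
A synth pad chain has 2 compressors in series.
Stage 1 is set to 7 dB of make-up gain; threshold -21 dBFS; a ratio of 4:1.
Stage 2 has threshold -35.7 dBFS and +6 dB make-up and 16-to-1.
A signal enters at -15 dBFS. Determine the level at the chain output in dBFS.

-28.25 dBFS

Stage 1: -15 dBFS is 6 dB over -21 dBFS; at 4:1 that becomes 1.5 dB over, giving -19.5 dBFS; +7 dB make-up → -12.5 dBFS.
Stage 2: -12.5 dBFS is 23.2 dB over -35.7 dBFS; at 16:1 that becomes 1.45 dB over, giving -34.25 dBFS; +6 dB make-up → -28.25 dBFS.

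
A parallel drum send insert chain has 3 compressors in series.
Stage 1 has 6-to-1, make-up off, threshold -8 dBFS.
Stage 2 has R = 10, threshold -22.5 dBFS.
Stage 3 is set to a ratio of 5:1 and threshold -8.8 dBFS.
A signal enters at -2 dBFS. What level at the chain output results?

-20.95 dBFS

Stage 1: overshoot 6 dB → 6/6 = 1 dB → -7 dBFS.
Stage 2: overshoot 15.5 dB → 15.5/10 = 1.55 dB → -20.95 dBFS.
Stage 3: below threshold (-20.95 ≤ -8.8); passes unchanged; output -20.95 dBFS.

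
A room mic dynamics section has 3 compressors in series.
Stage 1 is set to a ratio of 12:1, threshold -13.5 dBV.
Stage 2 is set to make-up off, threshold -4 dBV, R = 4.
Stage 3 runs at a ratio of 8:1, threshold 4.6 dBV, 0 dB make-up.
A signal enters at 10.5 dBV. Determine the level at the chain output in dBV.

Stage 1: 24 dB above -13.5 dBV, reduced 12:1 to 2 dB above → -11.5 dBV.
Stage 2: -11.5 dBV ≤ -4 dBV, so stage 2 doesn't engage; output -11.5 dBV.
Stage 3: -11.5 dBV is at or below the 4.6 dBV threshold — no compression; output -11.5 dBV.

-11.5 dBV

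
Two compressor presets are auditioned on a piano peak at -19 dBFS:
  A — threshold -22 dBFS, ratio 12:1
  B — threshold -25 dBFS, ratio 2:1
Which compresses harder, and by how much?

B, by 0.25 dB

A: GR = 3 − 3/12 = 2.75 dB.
B: GR = 6 − 6/2 = 3 dB.
B reduces 0.25 dB more.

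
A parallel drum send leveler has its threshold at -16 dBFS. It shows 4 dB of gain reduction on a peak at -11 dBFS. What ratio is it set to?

5:1

Input overshoot = -11 − (-16) = 5 dB.
Output overshoot = 5 − 4 = 1 dB.
Ratio = input overshoot / output overshoot = 5 / 1 = 5.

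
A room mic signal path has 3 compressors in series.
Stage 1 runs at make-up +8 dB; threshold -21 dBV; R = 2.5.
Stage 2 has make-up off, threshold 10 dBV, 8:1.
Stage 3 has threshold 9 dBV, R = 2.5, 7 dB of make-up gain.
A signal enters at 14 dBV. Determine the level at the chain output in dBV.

Stage 1: overshoot 35 dB → 35/2.5 = 14 dB → -7 dBV; +8 dB make-up → 1 dBV.
Stage 2: 1 dBV ≤ 10 dBV, so stage 2 doesn't engage; output 1 dBV.
Stage 3: 1 dBV is at or below the 9 dBV threshold — no compression; make-up brings it to 8 dBV.

8 dBV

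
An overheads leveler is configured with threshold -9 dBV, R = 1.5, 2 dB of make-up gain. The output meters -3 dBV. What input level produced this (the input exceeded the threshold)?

-3 dBV

Before make-up, the level was -3 − 2 = -5 dBV.
That's 4 dB above the -9 dBV threshold.
Undo the ratio: input overshoot = 4 × 1.5 = 6 dB, giving input = -3 dBV.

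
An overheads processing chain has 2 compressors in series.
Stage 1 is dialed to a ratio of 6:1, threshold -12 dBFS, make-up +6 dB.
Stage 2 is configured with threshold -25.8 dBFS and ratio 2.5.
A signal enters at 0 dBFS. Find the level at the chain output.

-17.08 dBFS

Stage 1: 0 dBFS is 12 dB over -12 dBFS; at 6:1 that becomes 2 dB over, giving -10 dBFS; +6 dB make-up → -4 dBFS.
Stage 2: 21.8 dB above -25.8 dBFS, reduced 2.5:1 to 8.72 dB above → -17.08 dBFS.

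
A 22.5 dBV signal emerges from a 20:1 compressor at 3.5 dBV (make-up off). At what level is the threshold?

Let T be the threshold. Output overshoot = (input overshoot)/R, so 3.5 − T = (22.5 − T)/20.
20·(3.5 − T) = 22.5 − T → 19·T = 70 − 22.5 = 47.5.
T = 47.5/19 = 2.5 dBV.

2.5 dBV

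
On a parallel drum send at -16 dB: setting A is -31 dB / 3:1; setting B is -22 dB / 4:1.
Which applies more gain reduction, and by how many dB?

A, by 5.5 dB

A: GR = 15 − 15/3 = 10 dB.
B: GR = 6 − 6/4 = 4.5 dB.
Difference: 5.5 dB in favour of A.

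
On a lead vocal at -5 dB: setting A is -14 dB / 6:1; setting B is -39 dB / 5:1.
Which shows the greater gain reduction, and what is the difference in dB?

B, by 19.7 dB

A: 9 dB over, compressed to 1.5 dB over, so 7.5 dB of GR.
B: 34 dB over, compressed to 6.8 dB over, so 27.2 dB of GR.
Difference: 19.7 dB in favour of B.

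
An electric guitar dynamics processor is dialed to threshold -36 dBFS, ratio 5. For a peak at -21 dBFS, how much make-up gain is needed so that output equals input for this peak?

12 dB

Without make-up, output = threshold + overshoot/5 = -36 + 3 = -33 dBFS.
Gap to target: 12 dB.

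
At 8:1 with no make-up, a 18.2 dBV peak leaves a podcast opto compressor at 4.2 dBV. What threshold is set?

Input is 16 dB above T (since output overshoot × R = input overshoot: (4.2 − T)·8 = 18.2 − T gives T = 2.2 dBV).
Check: 2.2 + (18.2 − 2.2)/8 = 2.2 + 2 = 4.2 dBV. ✓

2.2 dBV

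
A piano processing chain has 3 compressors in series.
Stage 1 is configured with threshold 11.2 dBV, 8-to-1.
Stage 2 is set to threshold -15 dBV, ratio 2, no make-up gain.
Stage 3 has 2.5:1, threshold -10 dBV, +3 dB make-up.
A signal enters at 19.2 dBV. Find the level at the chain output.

Stage 1: overshoot 8 dB → 8/8 = 1 dB → 12.2 dBV.
Stage 2: 12.2 dBV is 27.2 dB over -15 dBV; at 2:1 that becomes 13.6 dB over, giving -1.4 dBV.
Stage 3: -1.4 dBV is 8.6 dB over -10 dBV; at 2.5:1 that becomes 3.44 dB over, giving -6.56 dBV; +3 dB make-up → -3.56 dBV.

-3.56 dBV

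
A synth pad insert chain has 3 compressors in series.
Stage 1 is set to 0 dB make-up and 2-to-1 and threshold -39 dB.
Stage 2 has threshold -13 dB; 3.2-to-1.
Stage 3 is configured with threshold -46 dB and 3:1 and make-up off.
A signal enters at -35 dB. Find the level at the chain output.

Stage 1: -35 dB is 4 dB over -39 dB; at 2:1 that becomes 2 dB over, giving -37 dB.
Stage 2: below threshold (-37 ≤ -13); passes unchanged; output -37 dB.
Stage 3: 9 dB above -46 dB, reduced 3:1 to 3 dB above → -43 dB.

-43 dB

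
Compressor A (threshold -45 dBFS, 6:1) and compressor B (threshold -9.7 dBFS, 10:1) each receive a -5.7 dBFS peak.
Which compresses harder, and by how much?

A, by 29.15 dB

A: 39.3 dB over, compressed to 6.55 dB over, so 32.75 dB of GR.
B: 4 dB over, compressed to 0.4 dB over, so 3.6 dB of GR.
A applies 29.15 dB more gain reduction.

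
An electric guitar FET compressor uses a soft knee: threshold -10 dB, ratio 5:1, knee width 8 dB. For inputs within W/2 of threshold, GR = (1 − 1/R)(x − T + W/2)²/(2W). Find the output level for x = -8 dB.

x − T + W/2 = -8 − (-10) + 4 = 6.
GR = (1 − 1/5) × 6² / 16 = 0.8 × 36 / 16 = 1.8 dB.
Output = -8 − 1.8 = -9.8 dB.

-9.8 dB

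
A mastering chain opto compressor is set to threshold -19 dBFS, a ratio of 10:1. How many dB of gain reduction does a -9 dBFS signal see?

9 dB

-9 dBFS exceeds the threshold by 10 dB.
At 10:1, output sits 10/10 = 1 dB above threshold.
GR = overshoot in − overshoot out = 10 − 1 = 9 dB.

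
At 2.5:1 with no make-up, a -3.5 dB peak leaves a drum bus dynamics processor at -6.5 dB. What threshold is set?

-8.5 dB

Gain reduction = -3.5 − (-6.5) = 3 dB; output overshoot = GR / (R − 1) = 3 / 1.5 = 2 dB.
Threshold = output − output overshoot = -6.5 − 2 = -8.5 dB.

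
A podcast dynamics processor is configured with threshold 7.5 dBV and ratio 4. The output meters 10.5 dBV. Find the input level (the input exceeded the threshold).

The compressed level sits 10.5 − 7.5 = 3 dB over threshold.
Before 4:1 compression the overshoot was 3 × 4 = 12 dB, so input = 7.5 + 12 = 19.5 dBV.

19.5 dBV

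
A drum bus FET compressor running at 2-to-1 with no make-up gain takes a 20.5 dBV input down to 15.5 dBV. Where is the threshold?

Gain reduction = 20.5 − 15.5 = 5 dB; output overshoot = GR / (R − 1) = 5 / 1 = 5 dB.
Threshold = output − output overshoot = 15.5 − 5 = 10.5 dBV.

10.5 dBV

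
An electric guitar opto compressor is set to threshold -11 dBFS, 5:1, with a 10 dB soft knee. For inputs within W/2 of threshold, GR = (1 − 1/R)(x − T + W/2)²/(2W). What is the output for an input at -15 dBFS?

-15.04 dBFS

x − T + W/2 = -15 − (-11) + 5 = 1.
GR = (1 − 1/5) × 1² / 20 = 0.8 × 1 / 20 = 0.04 dB.
Output = -15 − 0.04 = -15.04 dBFS.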